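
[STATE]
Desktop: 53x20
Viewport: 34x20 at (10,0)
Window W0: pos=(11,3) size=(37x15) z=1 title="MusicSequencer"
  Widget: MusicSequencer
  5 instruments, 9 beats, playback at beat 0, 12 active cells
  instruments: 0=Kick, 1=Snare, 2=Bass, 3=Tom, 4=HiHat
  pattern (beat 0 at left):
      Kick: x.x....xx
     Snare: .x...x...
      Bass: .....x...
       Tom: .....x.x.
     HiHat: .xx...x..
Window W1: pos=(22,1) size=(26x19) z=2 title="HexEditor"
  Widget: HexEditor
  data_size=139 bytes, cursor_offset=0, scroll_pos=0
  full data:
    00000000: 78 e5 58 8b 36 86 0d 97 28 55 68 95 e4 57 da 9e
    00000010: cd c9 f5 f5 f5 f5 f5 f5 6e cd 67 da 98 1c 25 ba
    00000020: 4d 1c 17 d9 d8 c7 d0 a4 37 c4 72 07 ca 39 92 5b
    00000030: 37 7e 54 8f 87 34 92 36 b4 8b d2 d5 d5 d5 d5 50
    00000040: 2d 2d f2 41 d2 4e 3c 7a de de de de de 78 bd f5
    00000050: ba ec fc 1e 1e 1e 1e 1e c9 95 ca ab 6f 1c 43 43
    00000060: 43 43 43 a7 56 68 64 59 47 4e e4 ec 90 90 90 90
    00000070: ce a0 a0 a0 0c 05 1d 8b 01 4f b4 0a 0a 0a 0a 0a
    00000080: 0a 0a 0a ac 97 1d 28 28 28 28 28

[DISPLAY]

                                  
            ┏━━━━━━━━━━━━━━━━━━━━━
            ┃ HexEditor           
 ┏━━━━━━━━━━┠─────────────────────
 ┃ MusicSequ┃00000000  78 e5 58 8b
 ┠──────────┃00000010  cd c9 f5 f5
 ┃      ▼123┃00000020  4d 1c 17 d9
 ┃  Kick█·█·┃00000030  37 7e 54 8f
 ┃ Snare·█··┃00000040  2d 2d f2 41
 ┃  Bass····┃00000050  ba ec fc 1e
 ┃   Tom····┃00000060  43 43 43 a7
 ┃ HiHat·██·┃00000070  ce a0 a0 a0
 ┃          ┃00000080  0a 0a 0a ac
 ┃          ┃                     
 ┃          ┃                     
 ┃          ┃                     
 ┃          ┃                     
 ┗━━━━━━━━━━┃                     
            ┃                     
            ┗━━━━━━━━━━━━━━━━━━━━━


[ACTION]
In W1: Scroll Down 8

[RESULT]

                                  
            ┏━━━━━━━━━━━━━━━━━━━━━
            ┃ HexEditor           
 ┏━━━━━━━━━━┠─────────────────────
 ┃ MusicSequ┃00000080  0a 0a 0a ac
 ┠──────────┃                     
 ┃      ▼123┃                     
 ┃  Kick█·█·┃                     
 ┃ Snare·█··┃                     
 ┃  Bass····┃                     
 ┃   Tom····┃                     
 ┃ HiHat·██·┃                     
 ┃          ┃                     
 ┃          ┃                     
 ┃          ┃                     
 ┃          ┃                     
 ┃          ┃                     
 ┗━━━━━━━━━━┃                     
            ┃                     
            ┗━━━━━━━━━━━━━━━━━━━━━


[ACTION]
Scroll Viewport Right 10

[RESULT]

                                  
   ┏━━━━━━━━━━━━━━━━━━━━━━━━┓     
   ┃ HexEditor              ┃     
━━━┠────────────────────────┨     
equ┃00000080  0a 0a 0a ac 97┃     
───┃                        ┃     
123┃                        ┃     
·█·┃                        ┃     
█··┃                        ┃     
···┃                        ┃     
···┃                        ┃     
██·┃                        ┃     
   ┃                        ┃     
   ┃                        ┃     
   ┃                        ┃     
   ┃                        ┃     
   ┃                        ┃     
━━━┃                        ┃     
   ┃                        ┃     
   ┗━━━━━━━━━━━━━━━━━━━━━━━━┛     


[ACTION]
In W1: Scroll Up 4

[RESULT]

                                  
   ┏━━━━━━━━━━━━━━━━━━━━━━━━┓     
   ┃ HexEditor              ┃     
━━━┠────────────────────────┨     
equ┃00000040  2d 2d f2 41 d2┃     
───┃00000050  ba ec fc 1e 1e┃     
123┃00000060  43 43 43 a7 56┃     
·█·┃00000070  ce a0 a0 a0 0c┃     
█··┃00000080  0a 0a 0a ac 97┃     
···┃                        ┃     
···┃                        ┃     
██·┃                        ┃     
   ┃                        ┃     
   ┃                        ┃     
   ┃                        ┃     
   ┃                        ┃     
   ┃                        ┃     
━━━┃                        ┃     
   ┃                        ┃     
   ┗━━━━━━━━━━━━━━━━━━━━━━━━┛     


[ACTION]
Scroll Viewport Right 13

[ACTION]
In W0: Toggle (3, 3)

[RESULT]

                                  
   ┏━━━━━━━━━━━━━━━━━━━━━━━━┓     
   ┃ HexEditor              ┃     
━━━┠────────────────────────┨     
equ┃00000040  2d 2d f2 41 d2┃     
───┃00000050  ba ec fc 1e 1e┃     
123┃00000060  43 43 43 a7 56┃     
·█·┃00000070  ce a0 a0 a0 0c┃     
█··┃00000080  0a 0a 0a ac 97┃     
···┃                        ┃     
··█┃                        ┃     
██·┃                        ┃     
   ┃                        ┃     
   ┃                        ┃     
   ┃                        ┃     
   ┃                        ┃     
   ┃                        ┃     
━━━┃                        ┃     
   ┃                        ┃     
   ┗━━━━━━━━━━━━━━━━━━━━━━━━┛     


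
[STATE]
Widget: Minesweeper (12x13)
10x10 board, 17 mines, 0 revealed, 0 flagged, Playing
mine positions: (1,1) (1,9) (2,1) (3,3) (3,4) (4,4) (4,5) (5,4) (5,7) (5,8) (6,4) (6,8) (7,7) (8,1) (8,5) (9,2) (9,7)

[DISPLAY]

■■■■■■■■■■  
■■■■■■■■■■  
■■■■■■■■■■  
■■■■■■■■■■  
■■■■■■■■■■  
■■■■■■■■■■  
■■■■■■■■■■  
■■■■■■■■■■  
■■■■■■■■■■  
■■■■■■■■■■  
            
            
            


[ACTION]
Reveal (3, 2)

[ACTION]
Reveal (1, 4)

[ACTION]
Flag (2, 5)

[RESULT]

■■1     1■  
■■2     1■  
■■3221  11  
■■2■■31     
■■■■■■2221  
■■■■■■■■■■  
■■■■■■■■■■  
■■■■■■■■■■  
■■■■■■■■■■  
■■■■■■■■■■  
            
            
            


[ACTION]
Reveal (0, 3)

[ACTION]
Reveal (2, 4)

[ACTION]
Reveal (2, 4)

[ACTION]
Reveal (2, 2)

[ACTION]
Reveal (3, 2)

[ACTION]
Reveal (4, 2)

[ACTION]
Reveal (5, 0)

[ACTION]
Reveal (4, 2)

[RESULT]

■■1     1■  
■■2     1■  
■■3221  11  
112■■31     
  14■■2221  
   3■■■■■■  
   2■■■■■■  
1111■■■■■■  
■■■■■■■■■■  
■■■■■■■■■■  
            
            
            


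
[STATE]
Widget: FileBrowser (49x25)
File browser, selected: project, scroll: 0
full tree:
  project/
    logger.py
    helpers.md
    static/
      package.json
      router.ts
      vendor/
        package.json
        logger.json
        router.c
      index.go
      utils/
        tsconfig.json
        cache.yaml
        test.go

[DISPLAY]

> [-] project/                                   
    logger.py                                    
    helpers.md                                   
    [+] static/                                  
                                                 
                                                 
                                                 
                                                 
                                                 
                                                 
                                                 
                                                 
                                                 
                                                 
                                                 
                                                 
                                                 
                                                 
                                                 
                                                 
                                                 
                                                 
                                                 
                                                 
                                                 


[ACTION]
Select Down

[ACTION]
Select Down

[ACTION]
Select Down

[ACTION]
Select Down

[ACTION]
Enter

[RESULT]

  [-] project/                                   
    logger.py                                    
    helpers.md                                   
  > [-] static/                                  
      package.json                               
      router.ts                                  
      [+] vendor/                                
      index.go                                   
      [+] utils/                                 
                                                 
                                                 
                                                 
                                                 
                                                 
                                                 
                                                 
                                                 
                                                 
                                                 
                                                 
                                                 
                                                 
                                                 
                                                 
                                                 


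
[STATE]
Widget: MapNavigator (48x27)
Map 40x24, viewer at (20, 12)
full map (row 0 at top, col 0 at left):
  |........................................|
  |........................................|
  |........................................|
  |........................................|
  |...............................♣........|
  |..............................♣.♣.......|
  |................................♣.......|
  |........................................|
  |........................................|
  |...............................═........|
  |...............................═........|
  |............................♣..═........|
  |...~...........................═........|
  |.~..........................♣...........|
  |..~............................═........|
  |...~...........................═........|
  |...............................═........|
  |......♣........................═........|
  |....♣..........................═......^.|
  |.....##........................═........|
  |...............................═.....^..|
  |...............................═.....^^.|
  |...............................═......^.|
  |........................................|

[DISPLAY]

                                                
    ........................................    
    ........................................    
    ........................................    
    ........................................    
    ...............................♣........    
    ..............................♣.♣.......    
    ................................♣.......    
    ........................................    
    ........................................    
    ...............................═........    
    ...............................═........    
    ............................♣..═........    
    ...~................@..........═........    
    .~..........................♣...........    
    ..~............................═........    
    ...~...........................═........    
    ...............................═........    
    ......♣........................═........    
    ....♣..........................═......^.    
    .....##........................═........    
    ...............................═.....^..    
    ...............................═.....^^.    
    ...............................═......^.    
    ........................................    
                                                
                                                


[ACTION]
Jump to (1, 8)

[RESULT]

                                                
                                                
                                                
                                                
                                                
                       .........................
                       .........................
                       .........................
                       .........................
                       .........................
                       .........................
                       .........................
                       .........................
                       .@.......................
                       .........................
                       .........................
                       .........................
                       ...~.....................
                       .~.......................
                       ..~......................
                       ...~.....................
                       .........................
                       ......♣..................
                       ....♣....................
                       .....##..................
                       .........................
                       .........................


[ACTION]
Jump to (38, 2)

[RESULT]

                                                
                                                
                                                
                                                
                                                
                                                
                                                
                                                
                                                
                                                
                                                
..........................                      
..........................                      
........................@.                      
..........................                      
.................♣........                      
................♣.♣.......                      
..................♣.......                      
..........................                      
..........................                      
.................═........                      
.................═........                      
..............♣..═........                      
.................═........                      
..............♣...........                      
.................═........                      
.................═........                      


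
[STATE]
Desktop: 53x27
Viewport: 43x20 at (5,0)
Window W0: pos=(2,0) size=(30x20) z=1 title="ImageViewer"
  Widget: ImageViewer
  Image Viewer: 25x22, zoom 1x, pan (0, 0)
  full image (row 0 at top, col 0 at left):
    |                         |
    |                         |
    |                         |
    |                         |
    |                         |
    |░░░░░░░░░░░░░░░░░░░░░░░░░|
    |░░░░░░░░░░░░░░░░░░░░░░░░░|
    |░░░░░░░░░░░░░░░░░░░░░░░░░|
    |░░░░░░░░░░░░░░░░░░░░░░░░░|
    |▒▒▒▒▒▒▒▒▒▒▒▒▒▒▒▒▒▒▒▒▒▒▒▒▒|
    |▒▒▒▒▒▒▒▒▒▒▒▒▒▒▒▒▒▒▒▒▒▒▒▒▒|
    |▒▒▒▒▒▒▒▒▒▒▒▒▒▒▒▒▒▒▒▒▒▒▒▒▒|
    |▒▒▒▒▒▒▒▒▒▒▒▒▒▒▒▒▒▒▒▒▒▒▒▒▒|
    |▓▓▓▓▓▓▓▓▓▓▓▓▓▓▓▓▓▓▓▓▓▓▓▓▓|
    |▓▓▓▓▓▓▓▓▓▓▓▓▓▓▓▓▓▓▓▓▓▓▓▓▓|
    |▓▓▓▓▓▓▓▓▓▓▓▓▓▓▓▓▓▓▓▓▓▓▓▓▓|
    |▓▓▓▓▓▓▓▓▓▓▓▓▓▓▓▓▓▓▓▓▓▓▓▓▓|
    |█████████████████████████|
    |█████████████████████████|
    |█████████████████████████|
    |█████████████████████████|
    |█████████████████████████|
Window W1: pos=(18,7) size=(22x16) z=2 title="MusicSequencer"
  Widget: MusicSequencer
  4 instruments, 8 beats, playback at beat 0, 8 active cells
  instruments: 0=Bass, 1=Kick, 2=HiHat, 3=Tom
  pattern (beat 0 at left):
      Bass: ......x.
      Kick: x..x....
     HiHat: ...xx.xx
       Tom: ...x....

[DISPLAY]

━━━━━━━━━━━━━━━━━━━━━━━━━━┓                
mageViewer                ┃                
──────────────────────────┨                
                          ┃                
                          ┃                
                          ┃                
                          ┃                
             ┏━━━━━━━━━━━━━━━━━━━━┓        
░░░░░░░░░░░░░┃ MusicSequencer     ┃        
░░░░░░░░░░░░░┠────────────────────┨        
░░░░░░░░░░░░░┃      ▼1234567      ┃        
░░░░░░░░░░░░░┃  Bass······█·      ┃        
▒▒▒▒▒▒▒▒▒▒▒▒▒┃  Kick█··█····      ┃        
▒▒▒▒▒▒▒▒▒▒▒▒▒┃ HiHat···██·██      ┃        
▒▒▒▒▒▒▒▒▒▒▒▒▒┃   Tom···█····      ┃        
▒▒▒▒▒▒▒▒▒▒▒▒▒┃                    ┃        
▓▓▓▓▓▓▓▓▓▓▓▓▓┃                    ┃        
▓▓▓▓▓▓▓▓▓▓▓▓▓┃                    ┃        
▓▓▓▓▓▓▓▓▓▓▓▓▓┃                    ┃        
━━━━━━━━━━━━━┃                    ┃        


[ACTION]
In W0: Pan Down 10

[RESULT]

━━━━━━━━━━━━━━━━━━━━━━━━━━┓                
mageViewer                ┃                
──────────────────────────┨                
▒▒▒▒▒▒▒▒▒▒▒▒▒▒▒▒▒▒▒▒▒▒▒   ┃                
▒▒▒▒▒▒▒▒▒▒▒▒▒▒▒▒▒▒▒▒▒▒▒   ┃                
▒▒▒▒▒▒▒▒▒▒▒▒▒▒▒▒▒▒▒▒▒▒▒   ┃                
▓▓▓▓▓▓▓▓▓▓▓▓▓▓▓▓▓▓▓▓▓▓▓   ┃                
▓▓▓▓▓▓▓▓▓▓▓▓▓┏━━━━━━━━━━━━━━━━━━━━┓        
▓▓▓▓▓▓▓▓▓▓▓▓▓┃ MusicSequencer     ┃        
▓▓▓▓▓▓▓▓▓▓▓▓▓┠────────────────────┨        
█████████████┃      ▼1234567      ┃        
█████████████┃  Bass······█·      ┃        
█████████████┃  Kick█··█····      ┃        
█████████████┃ HiHat···██·██      ┃        
█████████████┃   Tom···█····      ┃        
             ┃                    ┃        
             ┃                    ┃        
             ┃                    ┃        
             ┃                    ┃        
━━━━━━━━━━━━━┃                    ┃        


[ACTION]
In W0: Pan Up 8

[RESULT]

━━━━━━━━━━━━━━━━━━━━━━━━━━┓                
mageViewer                ┃                
──────────────────────────┨                
                          ┃                
                          ┃                
                          ┃                
░░░░░░░░░░░░░░░░░░░░░░░   ┃                
░░░░░░░░░░░░░┏━━━━━━━━━━━━━━━━━━━━┓        
░░░░░░░░░░░░░┃ MusicSequencer     ┃        
░░░░░░░░░░░░░┠────────────────────┨        
▒▒▒▒▒▒▒▒▒▒▒▒▒┃      ▼1234567      ┃        
▒▒▒▒▒▒▒▒▒▒▒▒▒┃  Bass······█·      ┃        
▒▒▒▒▒▒▒▒▒▒▒▒▒┃  Kick█··█····      ┃        
▒▒▒▒▒▒▒▒▒▒▒▒▒┃ HiHat···██·██      ┃        
▓▓▓▓▓▓▓▓▓▓▓▓▓┃   Tom···█····      ┃        
▓▓▓▓▓▓▓▓▓▓▓▓▓┃                    ┃        
▓▓▓▓▓▓▓▓▓▓▓▓▓┃                    ┃        
▓▓▓▓▓▓▓▓▓▓▓▓▓┃                    ┃        
█████████████┃                    ┃        
━━━━━━━━━━━━━┃                    ┃        


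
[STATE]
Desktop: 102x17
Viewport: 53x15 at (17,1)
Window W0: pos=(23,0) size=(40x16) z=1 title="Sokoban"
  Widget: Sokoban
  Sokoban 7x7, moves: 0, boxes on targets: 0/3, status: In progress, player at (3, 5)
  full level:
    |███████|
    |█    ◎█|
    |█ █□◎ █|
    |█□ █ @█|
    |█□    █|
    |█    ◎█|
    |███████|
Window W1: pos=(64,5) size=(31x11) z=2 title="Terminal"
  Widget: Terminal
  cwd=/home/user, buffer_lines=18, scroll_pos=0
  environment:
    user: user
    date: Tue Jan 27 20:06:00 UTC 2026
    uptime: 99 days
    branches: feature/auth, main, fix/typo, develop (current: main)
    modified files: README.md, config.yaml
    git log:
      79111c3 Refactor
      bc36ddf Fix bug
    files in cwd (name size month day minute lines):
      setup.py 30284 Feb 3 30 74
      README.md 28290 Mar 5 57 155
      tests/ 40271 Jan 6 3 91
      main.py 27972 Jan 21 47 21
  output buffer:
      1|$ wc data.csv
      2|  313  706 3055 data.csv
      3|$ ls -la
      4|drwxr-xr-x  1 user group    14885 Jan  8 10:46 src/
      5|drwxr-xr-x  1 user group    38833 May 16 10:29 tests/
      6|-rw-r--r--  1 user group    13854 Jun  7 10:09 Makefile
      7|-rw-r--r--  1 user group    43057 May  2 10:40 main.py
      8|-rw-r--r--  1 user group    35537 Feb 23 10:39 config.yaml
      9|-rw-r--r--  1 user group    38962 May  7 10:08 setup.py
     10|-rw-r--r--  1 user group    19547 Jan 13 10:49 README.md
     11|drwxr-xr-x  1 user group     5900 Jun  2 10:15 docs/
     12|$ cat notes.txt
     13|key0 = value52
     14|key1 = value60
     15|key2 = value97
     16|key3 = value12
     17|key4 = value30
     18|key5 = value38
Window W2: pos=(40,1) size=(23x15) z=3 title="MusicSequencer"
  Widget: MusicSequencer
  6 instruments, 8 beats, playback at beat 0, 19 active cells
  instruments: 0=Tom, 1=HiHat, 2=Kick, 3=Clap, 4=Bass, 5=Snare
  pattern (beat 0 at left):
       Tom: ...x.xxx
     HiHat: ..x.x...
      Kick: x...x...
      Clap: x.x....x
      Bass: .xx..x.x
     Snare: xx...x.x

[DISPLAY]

      ┃ Sokoban        ┏━━━━━━━━━━━━━━━━━━━━━┓       
      ┠────────────────┃ MusicSequencer      ┃       
      ┃███████         ┠─────────────────────┨       
      ┃█    ◎█         ┃      ▼1234567       ┃       
      ┃█ █□◎ █         ┃   Tom···█·███       ┃ ┏━━━━━
      ┃█□ █ @█         ┃ HiHat··█·█···       ┃ ┃ Term
      ┃█□    █         ┃  Kick█···█···       ┃ ┠─────
      ┃█    ◎█         ┃  Clap█·█····█       ┃ ┃$ wc 
      ┃███████         ┃  Bass·██··█·█       ┃ ┃  313
      ┃Moves: 0  0/3   ┃ Snare██···█·█       ┃ ┃$ ls 
      ┃                ┃                     ┃ ┃drwxr
      ┃                ┃                     ┃ ┃drwxr
      ┃                ┃                     ┃ ┃-rw-r
      ┃                ┃                     ┃ ┃-rw-r
      ┗━━━━━━━━━━━━━━━━┗━━━━━━━━━━━━━━━━━━━━━┛ ┗━━━━━


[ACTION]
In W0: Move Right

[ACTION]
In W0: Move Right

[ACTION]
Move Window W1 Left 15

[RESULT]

      ┃ Sokoban        ┏━━━━━━━━━━━━━━━━━━━━━┓       
      ┠────────────────┃ MusicSequencer      ┃       
      ┃███████         ┠─────────────────────┨       
      ┃█    ◎█         ┃      ▼1234567       ┃       
      ┃█ █□◎ █         ┃   Tom···█·███       ┃━━━━━━━
      ┃█□ █ @█         ┃ HiHat··█·█···       ┃       
      ┃█□    █         ┃  Kick█···█···       ┃───────
      ┃█    ◎█         ┃  Clap█·█····█       ┃       
      ┃███████         ┃  Bass·██··█·█       ┃55 data
      ┃Moves: 0  0/3   ┃ Snare██···█·█       ┃       
      ┃                ┃                     ┃ user g
      ┃                ┃                     ┃ user g
      ┃                ┃                     ┃ user g
      ┃                ┃                     ┃ user g
      ┗━━━━━━━━━━━━━━━━┗━━━━━━━━━━━━━━━━━━━━━┛━━━━━━━


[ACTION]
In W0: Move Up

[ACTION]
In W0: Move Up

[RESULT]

      ┃ Sokoban        ┏━━━━━━━━━━━━━━━━━━━━━┓       
      ┠────────────────┃ MusicSequencer      ┃       
      ┃███████         ┠─────────────────────┨       
      ┃█    +█         ┃      ▼1234567       ┃       
      ┃█ █□◎ █         ┃   Tom···█·███       ┃━━━━━━━
      ┃█□ █  █         ┃ HiHat··█·█···       ┃       
      ┃█□    █         ┃  Kick█···█···       ┃───────
      ┃█    ◎█         ┃  Clap█·█····█       ┃       
      ┃███████         ┃  Bass·██··█·█       ┃55 data
      ┃Moves: 2  0/3   ┃ Snare██···█·█       ┃       
      ┃                ┃                     ┃ user g
      ┃                ┃                     ┃ user g
      ┃                ┃                     ┃ user g
      ┃                ┃                     ┃ user g
      ┗━━━━━━━━━━━━━━━━┗━━━━━━━━━━━━━━━━━━━━━┛━━━━━━━


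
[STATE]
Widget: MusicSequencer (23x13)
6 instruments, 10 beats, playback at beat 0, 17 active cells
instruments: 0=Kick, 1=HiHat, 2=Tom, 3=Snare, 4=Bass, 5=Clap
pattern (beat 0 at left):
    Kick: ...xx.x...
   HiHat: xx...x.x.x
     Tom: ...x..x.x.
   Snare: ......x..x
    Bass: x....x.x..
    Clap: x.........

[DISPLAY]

      ▼123456789       
  Kick···██·█···       
 HiHat██···█·█·█       
   Tom···█··█·█·       
 Snare······█··█       
  Bass█····█·█··       
  Clap█·········       
                       
                       
                       
                       
                       
                       


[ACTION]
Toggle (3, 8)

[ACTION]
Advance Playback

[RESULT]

      0▼23456789       
  Kick···██·█···       
 HiHat██···█·█·█       
   Tom···█··█·█·       
 Snare······█·██       
  Bass█····█·█··       
  Clap█·········       
                       
                       
                       
                       
                       
                       


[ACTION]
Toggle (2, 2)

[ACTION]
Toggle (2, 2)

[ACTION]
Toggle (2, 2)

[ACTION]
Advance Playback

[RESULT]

      01▼3456789       
  Kick···██·█···       
 HiHat██···█·█·█       
   Tom··██··█·█·       
 Snare······█·██       
  Bass█····█·█··       
  Clap█·········       
                       
                       
                       
                       
                       
                       


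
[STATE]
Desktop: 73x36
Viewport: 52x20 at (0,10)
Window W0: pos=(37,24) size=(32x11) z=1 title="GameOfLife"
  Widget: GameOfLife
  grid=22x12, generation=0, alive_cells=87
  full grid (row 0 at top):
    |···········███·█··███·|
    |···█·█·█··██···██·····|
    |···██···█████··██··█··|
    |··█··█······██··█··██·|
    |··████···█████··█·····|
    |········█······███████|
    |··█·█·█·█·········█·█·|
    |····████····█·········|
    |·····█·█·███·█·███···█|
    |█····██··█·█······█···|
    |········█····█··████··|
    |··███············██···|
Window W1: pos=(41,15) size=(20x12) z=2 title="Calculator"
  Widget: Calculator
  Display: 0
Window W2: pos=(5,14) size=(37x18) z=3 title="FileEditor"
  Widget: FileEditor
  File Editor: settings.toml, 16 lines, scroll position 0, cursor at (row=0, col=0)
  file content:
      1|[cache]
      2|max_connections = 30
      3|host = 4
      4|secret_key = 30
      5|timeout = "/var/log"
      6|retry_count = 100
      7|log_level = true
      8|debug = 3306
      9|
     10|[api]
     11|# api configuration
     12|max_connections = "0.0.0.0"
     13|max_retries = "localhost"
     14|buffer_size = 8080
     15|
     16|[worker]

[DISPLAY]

                                                    
                                                    
                                                    
                                                    
     ┏━━━━━━━━━━━━━━━━━━━━━━━━━━━━━━━━━━━┓          
     ┃ FileEditor                        ┃━━━━━━━━━━
     ┠───────────────────────────────────┨ Calculato
     ┃█cache]                           ▲┃──────────
     ┃max_connections = 30              █┃          
     ┃host = 4                          ░┃┌───┬───┬─
     ┃secret_key = 30                   ░┃│ 7 │ 8 │ 
     ┃timeout = "/var/log"              ░┃├───┼───┼─
     ┃retry_count = 100                 ░┃│ 4 │ 5 │ 
     ┃log_level = true                  ░┃├───┼───┼─
     ┃debug = 3306                      ░┃│ 1 │ 2 │ 
     ┃                                  ░┃└───┴───┴─
     ┃[api]                             ░┃━━━━━━━━━━
     ┃# api configuration               ░┃ 0        
     ┃max_connections = "0.0.0.0"       ░┃·█······██
     ┃max_retries = "localhost"         ░┃██···█████


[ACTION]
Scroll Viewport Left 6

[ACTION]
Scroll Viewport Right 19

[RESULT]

                                                    
                                                    
                                                    
                                                    
━━━━━━━━━━━━━━━━━━━━━━┓                             
                      ┃━━━━━━━━━━━━━━━━━━┓          
──────────────────────┨ Calculator       ┃          
                     ▲┃──────────────────┨          
ns = 30              █┃                 0┃          
                     ░┃┌───┬───┬───┬───┐ ┃          
30                   ░┃│ 7 │ 8 │ 9 │ ÷ │ ┃          
ar/log"              ░┃├───┼───┼───┼───┤ ┃          
 100                 ░┃│ 4 │ 5 │ 6 │ × │ ┃          
rue                  ░┃├───┼───┼───┼───┤ ┃          
                     ░┃│ 1 │ 2 │ 3 │ - │ ┃━━━━━━━┓  
                     ░┃└───┴───┴───┴───┘ ┃       ┃  
                     ░┃━━━━━━━━━━━━━━━━━━┛───────┨  
ration               ░┃ 0                        ┃  
ns = "0.0.0.0"       ░┃·█······██··█··██·        ┃  
 "localhost"         ░┃██···█████··█·····        ┃  


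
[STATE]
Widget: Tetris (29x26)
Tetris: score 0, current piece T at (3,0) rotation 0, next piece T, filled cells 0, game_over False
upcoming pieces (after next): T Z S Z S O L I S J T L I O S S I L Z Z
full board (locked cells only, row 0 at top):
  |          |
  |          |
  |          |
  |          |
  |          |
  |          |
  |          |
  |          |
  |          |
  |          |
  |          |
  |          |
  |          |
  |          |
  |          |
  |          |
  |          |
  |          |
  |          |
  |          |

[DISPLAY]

    ▒     │Next:             
   ▒▒▒    │ ▒                
          │▒▒▒               
          │                  
          │                  
          │                  
          │Score:            
          │0                 
          │                  
          │                  
          │                  
          │                  
          │                  
          │                  
          │                  
          │                  
          │                  
          │                  
          │                  
          │                  
          │                  
          │                  
          │                  
          │                  
          │                  
          │                  


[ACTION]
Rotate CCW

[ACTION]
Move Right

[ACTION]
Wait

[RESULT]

          │Next:             
     ▒    │ ▒                
    ▒▒    │▒▒▒               
     ▒    │                  
          │                  
          │                  
          │Score:            
          │0                 
          │                  
          │                  
          │                  
          │                  
          │                  
          │                  
          │                  
          │                  
          │                  
          │                  
          │                  
          │                  
          │                  
          │                  
          │                  
          │                  
          │                  
          │                  


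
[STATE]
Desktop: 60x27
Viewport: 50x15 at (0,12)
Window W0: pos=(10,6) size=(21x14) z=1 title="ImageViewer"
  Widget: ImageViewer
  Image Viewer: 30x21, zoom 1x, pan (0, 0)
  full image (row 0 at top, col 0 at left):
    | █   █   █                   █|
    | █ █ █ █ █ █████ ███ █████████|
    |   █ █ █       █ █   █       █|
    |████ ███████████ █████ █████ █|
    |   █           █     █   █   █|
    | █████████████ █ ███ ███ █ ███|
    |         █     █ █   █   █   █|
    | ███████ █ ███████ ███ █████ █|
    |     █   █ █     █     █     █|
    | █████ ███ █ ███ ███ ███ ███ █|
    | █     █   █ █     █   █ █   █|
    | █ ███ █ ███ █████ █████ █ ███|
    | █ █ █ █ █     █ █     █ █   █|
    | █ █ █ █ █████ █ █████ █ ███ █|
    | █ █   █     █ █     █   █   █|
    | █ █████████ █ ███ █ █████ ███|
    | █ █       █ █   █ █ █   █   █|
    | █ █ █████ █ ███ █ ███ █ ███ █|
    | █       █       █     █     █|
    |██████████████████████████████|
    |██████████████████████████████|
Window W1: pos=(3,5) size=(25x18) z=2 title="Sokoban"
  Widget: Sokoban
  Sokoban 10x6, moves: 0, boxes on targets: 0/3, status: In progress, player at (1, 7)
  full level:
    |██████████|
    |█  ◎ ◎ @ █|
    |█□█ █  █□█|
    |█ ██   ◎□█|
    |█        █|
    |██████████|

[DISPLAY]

   ┃█        █             ┃██┃                   
   ┃██████████             ┃  ┃                   
   ┃Moves: 0  0/3          ┃██┃                   
   ┃                       ┃█ ┃                   
   ┃                       ┃█ ┃                   
   ┃                       ┃█ ┃                   
   ┃                       ┃██┃                   
   ┃                       ┃━━┛                   
   ┃                       ┃                      
   ┃                       ┃                      
   ┗━━━━━━━━━━━━━━━━━━━━━━━┛                      
                                                  
                                                  
                                                  
                                                  


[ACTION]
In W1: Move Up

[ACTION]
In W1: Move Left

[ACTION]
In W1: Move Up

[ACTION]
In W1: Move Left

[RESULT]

   ┃█        █             ┃██┃                   
   ┃██████████             ┃  ┃                   
   ┃Moves: 2  0/3          ┃██┃                   
   ┃                       ┃█ ┃                   
   ┃                       ┃█ ┃                   
   ┃                       ┃█ ┃                   
   ┃                       ┃██┃                   
   ┃                       ┃━━┛                   
   ┃                       ┃                      
   ┃                       ┃                      
   ┗━━━━━━━━━━━━━━━━━━━━━━━┛                      
                                                  
                                                  
                                                  
                                                  
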